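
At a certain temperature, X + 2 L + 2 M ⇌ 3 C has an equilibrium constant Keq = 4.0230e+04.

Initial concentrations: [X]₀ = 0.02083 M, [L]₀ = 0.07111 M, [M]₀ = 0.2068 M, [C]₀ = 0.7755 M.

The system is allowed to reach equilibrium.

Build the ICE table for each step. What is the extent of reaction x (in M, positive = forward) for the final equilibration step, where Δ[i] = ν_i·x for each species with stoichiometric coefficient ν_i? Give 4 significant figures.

Q₀ = 1.0354e+05 vs Keq = 4.0230e+04 ⇒ Q>K, reverse
Step 1:
                    X           L           M           C
  Initial     0.02083     0.07111      0.2068      0.7755
  Change     0.007739     0.01548     0.01548    -0.02322
  Equil       0.02857     0.08659      0.2223      0.7523
  solve Keq expr → x = -0.007739; check Q = 4.0230e+04

x = -0.007739 M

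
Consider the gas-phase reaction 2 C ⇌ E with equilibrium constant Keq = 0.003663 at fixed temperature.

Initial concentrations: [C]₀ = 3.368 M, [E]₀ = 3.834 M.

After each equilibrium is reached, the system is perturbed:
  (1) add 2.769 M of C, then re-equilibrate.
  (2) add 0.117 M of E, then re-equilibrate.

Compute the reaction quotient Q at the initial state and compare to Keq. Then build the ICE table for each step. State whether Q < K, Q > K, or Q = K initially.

Q₀ = 0.338 vs Keq = 0.003663 ⇒ Q>K, reverse
Step 1:
                  C         E
  I           3.368     3.834
  C           6.896    -3.448
  E           10.26    0.3859
  solve Keq expr → x = -3.448; check Q = 0.003663
Then add 2.769 M of C.
Step 2:
                  C         E
  I           13.03    0.3859
  C         -0.3978    0.1989
  E           12.64    0.5848
  solve Keq expr → x = 0.1989; check Q = 0.003663
Then add 0.117 M of E.
Step 3:
                  C         E
  I           12.64    0.7018
  C          0.1972   -0.0986
  E           12.83    0.6032
  solve Keq expr → x = -0.0986; check Q = 0.003663

Q₀ = 0.338; Q > K (proceeds reverse)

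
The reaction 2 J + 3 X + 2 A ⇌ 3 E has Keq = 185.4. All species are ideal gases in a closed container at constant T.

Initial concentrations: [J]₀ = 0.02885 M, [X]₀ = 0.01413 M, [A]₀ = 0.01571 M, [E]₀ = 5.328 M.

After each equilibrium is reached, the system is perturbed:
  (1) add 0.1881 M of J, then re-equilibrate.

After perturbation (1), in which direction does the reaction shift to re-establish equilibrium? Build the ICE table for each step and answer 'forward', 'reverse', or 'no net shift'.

Q₀ = 2.6099e+14 vs Keq = 185.4 ⇒ Q>K, reverse
Step 1:
                  J         X         A         E
  I         0.02885   0.01413   0.01571     5.328
  C          0.7237     1.086    0.7237    -1.086
  E          0.7526       1.1    0.7394     4.242
  solve Keq expr → x = -0.3619; check Q = 185.4
Then add 0.1881 M of J.
Step 2:
                  J         X         A         E
  I          0.9407       1.1    0.7394     4.242
  C        -0.04359  -0.06539  -0.04359   0.06539
  E          0.8971     1.034    0.6958     4.308
  solve Keq expr → x = 0.0218; check Q = 185.4

Direction: forward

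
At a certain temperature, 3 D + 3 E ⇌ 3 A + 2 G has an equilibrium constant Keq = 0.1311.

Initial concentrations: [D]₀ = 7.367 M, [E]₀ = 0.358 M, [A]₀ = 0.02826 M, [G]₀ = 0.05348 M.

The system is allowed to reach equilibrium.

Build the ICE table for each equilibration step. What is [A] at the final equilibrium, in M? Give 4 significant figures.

Q₀ = 3.5187e-09 vs Keq = 0.1311 ⇒ Q<K, forward
Step 1:
                    D           E           A           G
  I             7.367       0.358     0.02826     0.05348
  C            -0.318      -0.318       0.318       0.212
  E             7.049     0.03995      0.3463      0.2655
  solve Keq expr → x = 0.106; check Q = 0.1311

[A]_eq = 0.3463 M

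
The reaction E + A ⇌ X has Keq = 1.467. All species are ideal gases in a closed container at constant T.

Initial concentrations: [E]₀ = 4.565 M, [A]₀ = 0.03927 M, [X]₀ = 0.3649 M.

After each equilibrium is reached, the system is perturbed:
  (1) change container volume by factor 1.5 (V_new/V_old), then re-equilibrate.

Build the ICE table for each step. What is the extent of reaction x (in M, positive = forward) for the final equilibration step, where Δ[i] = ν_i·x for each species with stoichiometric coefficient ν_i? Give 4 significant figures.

Q₀ = 2.036 vs Keq = 1.467 ⇒ Q>K, reverse
Step 1:
                  E         A         X
  Initial     4.565   0.03927    0.3649
  Change    0.01311   0.01311  -0.01311
  Equil       4.578   0.05238    0.3518
  solve Keq expr → x = -0.01311; check Q = 1.467
Then change container volume by factor 1.5 (V_new/V_old).
Step 2:
                  E         A         X
  Initial     3.052   0.03492    0.2345
  Change    0.01409   0.01409  -0.01409
  Equil       3.066   0.04901    0.2204
  solve Keq expr → x = -0.01409; check Q = 1.467

x = -0.01409 M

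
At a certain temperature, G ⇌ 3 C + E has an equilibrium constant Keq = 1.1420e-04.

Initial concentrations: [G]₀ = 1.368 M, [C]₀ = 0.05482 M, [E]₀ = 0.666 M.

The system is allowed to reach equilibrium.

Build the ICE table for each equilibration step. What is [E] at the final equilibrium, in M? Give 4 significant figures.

[E]_eq = 0.6682 M

Q₀ = 8.0206e-05 vs Keq = 1.1420e-04 ⇒ Q<K, forward
Step 1:
                   G          C          E
  Initial      1.368    0.05482      0.666
  Change    -0.00225    0.00675    0.00225
  Equil        1.366    0.06157     0.6682
  solve Keq expr → x = 0.00225; check Q = 1.1420e-04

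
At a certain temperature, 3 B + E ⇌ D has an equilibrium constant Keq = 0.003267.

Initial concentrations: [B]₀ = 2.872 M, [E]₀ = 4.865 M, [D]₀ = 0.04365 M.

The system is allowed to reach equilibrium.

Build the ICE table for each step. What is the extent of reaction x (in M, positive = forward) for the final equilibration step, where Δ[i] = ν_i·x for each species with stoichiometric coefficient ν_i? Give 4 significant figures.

x = 0.1637 M

Q₀ = 3.7875e-04 vs Keq = 0.003267 ⇒ Q<K, forward
Step 1:
                    B           E           D
  Initial       2.872       4.865     0.04365
  Change       -0.491     -0.1637      0.1637
  Equil         2.381       4.701      0.2073
  solve Keq expr → x = 0.1637; check Q = 0.003267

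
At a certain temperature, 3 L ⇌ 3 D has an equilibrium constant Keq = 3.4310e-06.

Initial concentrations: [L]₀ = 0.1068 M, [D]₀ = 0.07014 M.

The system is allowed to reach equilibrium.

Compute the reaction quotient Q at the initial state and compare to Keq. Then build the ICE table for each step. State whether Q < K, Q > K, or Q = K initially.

Q₀ = 0.2833; Q > K (proceeds reverse)

Q₀ = 0.2833 vs Keq = 3.4310e-06 ⇒ Q>K, reverse
Step 1:
                   L          D
  init        0.1068    0.07014
  Δ          0.06751   -0.06751
  eq          0.1743   0.002629
  solve Keq expr → x = -0.0225; check Q = 3.4310e-06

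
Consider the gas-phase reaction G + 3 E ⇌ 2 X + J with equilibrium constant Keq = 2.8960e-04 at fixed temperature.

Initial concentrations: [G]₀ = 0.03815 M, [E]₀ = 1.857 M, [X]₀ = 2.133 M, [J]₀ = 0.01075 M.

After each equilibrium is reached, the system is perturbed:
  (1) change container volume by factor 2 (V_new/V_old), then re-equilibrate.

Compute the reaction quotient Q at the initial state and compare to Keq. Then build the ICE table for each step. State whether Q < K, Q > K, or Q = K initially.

Q₀ = 0.2002; Q > K (proceeds reverse)

Q₀ = 0.2002 vs Keq = 2.8960e-04 ⇒ Q>K, reverse
Step 1:
                    G           E           X           J
  init        0.03815       1.857       2.133     0.01075
  Δ           0.01073     0.03219    -0.02146    -0.01073
  eq          0.04888       1.889       2.112  2.1406e-05
  solve Keq expr → x = -0.01073; check Q = 2.8960e-04
Then change container volume by factor 2 (V_new/V_old).
Step 2:
                    G           E           X           J
  init        0.02444      0.9446       1.056  1.0703e-05
  Δ        5.3500e-06  1.6050e-05 -1.0700e-05 -5.3500e-06
  eq          0.02444      0.9446       1.056  5.3531e-06
  solve Keq expr → x = -5.3500e-06; check Q = 2.8960e-04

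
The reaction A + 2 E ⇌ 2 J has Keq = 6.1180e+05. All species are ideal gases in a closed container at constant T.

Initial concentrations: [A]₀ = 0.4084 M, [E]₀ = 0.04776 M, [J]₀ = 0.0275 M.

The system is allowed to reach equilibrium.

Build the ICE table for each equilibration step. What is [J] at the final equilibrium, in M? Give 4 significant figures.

Q₀ = 0.8118 vs Keq = 6.1180e+05 ⇒ Q<K, forward
Step 1:
                    A           E           J
  I            0.4084     0.04776      0.0275
  C           -0.0238    -0.04761     0.04761
  E            0.3846  1.5483e-04     0.07511
  solve Keq expr → x = 0.0238; check Q = 6.1180e+05

[J]_eq = 0.07511 M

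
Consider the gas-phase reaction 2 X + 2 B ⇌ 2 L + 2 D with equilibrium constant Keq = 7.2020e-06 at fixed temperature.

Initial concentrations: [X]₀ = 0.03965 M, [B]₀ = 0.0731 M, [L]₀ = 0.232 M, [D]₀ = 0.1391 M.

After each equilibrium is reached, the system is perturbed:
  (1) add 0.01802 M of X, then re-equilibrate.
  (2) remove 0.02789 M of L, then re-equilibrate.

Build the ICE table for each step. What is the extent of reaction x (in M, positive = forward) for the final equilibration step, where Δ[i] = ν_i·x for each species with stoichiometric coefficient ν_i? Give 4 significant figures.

x = 2.3819e-04 M

Q₀ = 124 vs Keq = 7.2020e-06 ⇒ Q>K, reverse
Step 1:
                   X          B          L          D
  I          0.03965     0.0731      0.232     0.1391
  C            0.138      0.138     -0.138     -0.138
  E           0.1777     0.2111    0.09397   0.001071
  solve Keq expr → x = -0.06901; check Q = 7.2020e-06
Then add 0.01802 M of X.
Step 2:
                   X          B          L          D
  I           0.1957     0.2111    0.09397   0.001071
  C       -1.0609e-04 -1.0609e-04 1.0609e-04 1.0609e-04
  E           0.1956      0.211    0.09408   0.001177
  solve Keq expr → x = 5.3045e-05; check Q = 7.2020e-06
Then remove 0.02789 M of L.
Step 3:
                   X          B          L          D
  I           0.1956      0.211    0.06619   0.001177
  C       -4.7638e-04 -4.7638e-04 4.7638e-04 4.7638e-04
  E           0.1951     0.2105    0.06666   0.001654
  solve Keq expr → x = 2.3819e-04; check Q = 7.2020e-06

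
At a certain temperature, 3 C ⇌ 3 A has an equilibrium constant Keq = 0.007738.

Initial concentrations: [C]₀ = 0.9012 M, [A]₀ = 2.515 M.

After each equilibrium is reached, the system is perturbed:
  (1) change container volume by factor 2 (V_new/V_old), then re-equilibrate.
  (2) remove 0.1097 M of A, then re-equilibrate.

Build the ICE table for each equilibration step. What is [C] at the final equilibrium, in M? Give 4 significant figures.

Q₀ = 21.73 vs Keq = 0.007738 ⇒ Q>K, reverse
Step 1:
                    C           A
  Initial      0.9012       2.515
  Change        1.951      -1.951
  Equil         2.852      0.5641
  solve Keq expr → x = -0.6503; check Q = 0.007738
Then change container volume by factor 2 (V_new/V_old).
Step 2:
                    C           A
  Initial       1.426      0.2821
  Change            0           0
  Equil         1.426      0.2821
  solve Keq expr → x = 0; check Q = 0.007738
Then remove 0.1097 M of A.
Step 3:
                    C           A
  Initial       1.426      0.1724
  Change     -0.09159     0.09159
  Equil         1.334      0.2639
  solve Keq expr → x = 0.03053; check Q = 0.007738

[C]_eq = 1.334 M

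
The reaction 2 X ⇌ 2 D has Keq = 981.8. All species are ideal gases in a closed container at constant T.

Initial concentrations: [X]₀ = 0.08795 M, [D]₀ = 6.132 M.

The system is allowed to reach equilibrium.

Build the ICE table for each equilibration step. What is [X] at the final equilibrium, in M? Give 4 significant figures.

Q₀ = 4861 vs Keq = 981.8 ⇒ Q>K, reverse
Step 1:
                    X           D
  I           0.08795       6.132
  C            0.1044     -0.1044
  E            0.1924       6.028
  solve Keq expr → x = -0.05221; check Q = 981.8

[X]_eq = 0.1924 M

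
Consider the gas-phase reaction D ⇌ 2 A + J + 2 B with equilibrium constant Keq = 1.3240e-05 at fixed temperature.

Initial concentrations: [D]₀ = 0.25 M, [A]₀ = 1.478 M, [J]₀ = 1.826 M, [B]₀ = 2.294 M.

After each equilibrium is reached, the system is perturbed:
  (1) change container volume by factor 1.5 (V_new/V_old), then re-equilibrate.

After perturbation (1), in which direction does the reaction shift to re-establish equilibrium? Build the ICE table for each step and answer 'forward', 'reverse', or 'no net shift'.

Q₀ = 83.96 vs Keq = 1.3240e-05 ⇒ Q>K, reverse
Step 1:
                  D         A         J         B
  I            0.25     1.478     1.826     2.294
  C          0.7369    -1.474   -0.7369    -1.474
  E          0.9869  0.004223     1.089    0.8202
  solve Keq expr → x = -0.7369; check Q = 1.3240e-05
Then change container volume by factor 1.5 (V_new/V_old).
Step 2:
                  D         A         J         B
  I          0.6579  0.002815    0.7261    0.5468
  C       -0.001732  0.003463  0.001732  0.003463
  E          0.6562  0.006279    0.7278    0.5503
  solve Keq expr → x = 0.001732; check Q = 1.3240e-05

Direction: forward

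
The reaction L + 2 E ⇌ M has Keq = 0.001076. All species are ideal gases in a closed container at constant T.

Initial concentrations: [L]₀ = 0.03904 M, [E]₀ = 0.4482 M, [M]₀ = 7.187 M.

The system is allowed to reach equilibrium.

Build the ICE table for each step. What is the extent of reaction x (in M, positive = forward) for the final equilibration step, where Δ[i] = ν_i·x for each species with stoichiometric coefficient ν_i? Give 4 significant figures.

x = -6.12 M

Q₀ = 916.4 vs Keq = 0.001076 ⇒ Q>K, reverse
Step 1:
                   L          E          M
  Initial    0.03904     0.4482      7.187
  Change        6.12      12.24      -6.12
  Equil        6.159      12.69      1.067
  solve Keq expr → x = -6.12; check Q = 0.001076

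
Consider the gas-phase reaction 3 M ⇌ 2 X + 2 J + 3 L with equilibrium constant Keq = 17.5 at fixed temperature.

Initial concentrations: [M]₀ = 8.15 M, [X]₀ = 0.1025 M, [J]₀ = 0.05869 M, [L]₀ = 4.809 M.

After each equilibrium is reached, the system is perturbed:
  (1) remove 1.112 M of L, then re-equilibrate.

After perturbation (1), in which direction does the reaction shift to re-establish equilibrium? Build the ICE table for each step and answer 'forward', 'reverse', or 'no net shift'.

Q₀ = 7.4348e-06 vs Keq = 17.5 ⇒ Q<K, forward
Step 1:
                  M         X         J         L
  Initial      8.15    0.1025   0.05869     4.809
  Change     -2.443     1.629     1.629     2.443
  Equil       5.707     1.731     1.687     7.252
  solve Keq expr → x = 0.8143; check Q = 17.5
Then remove 1.112 M of L.
Step 2:
                  M         X         J         L
  Initial     5.707     1.731     1.687      6.14
  Change    -0.1982    0.1322    0.1322    0.1982
  Equil       5.509     1.863     1.819     6.338
  solve Keq expr → x = 0.06608; check Q = 17.5

Direction: forward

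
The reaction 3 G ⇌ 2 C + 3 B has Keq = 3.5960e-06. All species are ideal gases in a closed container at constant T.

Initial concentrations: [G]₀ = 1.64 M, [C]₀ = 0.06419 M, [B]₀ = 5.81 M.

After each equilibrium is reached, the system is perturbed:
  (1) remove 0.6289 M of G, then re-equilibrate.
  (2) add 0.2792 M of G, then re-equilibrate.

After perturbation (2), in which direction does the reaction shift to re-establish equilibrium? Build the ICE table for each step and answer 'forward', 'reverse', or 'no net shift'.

Direction: forward

Q₀ = 0.1832 vs Keq = 3.5960e-06 ⇒ Q>K, reverse
Step 1:
                   G          C          B
  I             1.64    0.06419       5.81
  C          0.09581   -0.06387   -0.09581
  E            1.736 3.1749e-04      5.714
  solve Keq expr → x = -0.03194; check Q = 3.5960e-06
Then remove 0.6289 M of G.
Step 2:
                   G          C          B
  I            1.107 3.1749e-04      5.714
  C       2.3363e-04 -1.5575e-04 -2.3363e-04
  E            1.107 1.6174e-04      5.714
  solve Keq expr → x = -7.7877e-05; check Q = 3.5960e-06
Then add 0.2792 M of G.
Step 3:
                   G          C          B
  I            1.386 1.6174e-04      5.714
  C       -9.7289e-05 6.4859e-05 9.7289e-05
  E            1.386 2.2660e-04      5.714
  solve Keq expr → x = 3.2430e-05; check Q = 3.5960e-06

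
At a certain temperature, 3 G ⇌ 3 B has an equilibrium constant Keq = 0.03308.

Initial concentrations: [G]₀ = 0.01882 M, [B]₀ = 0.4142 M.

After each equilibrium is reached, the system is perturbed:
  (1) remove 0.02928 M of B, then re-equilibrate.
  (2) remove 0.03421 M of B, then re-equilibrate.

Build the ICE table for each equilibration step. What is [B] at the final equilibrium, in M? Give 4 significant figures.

Q₀ = 1.0660e+04 vs Keq = 0.03308 ⇒ Q>K, reverse
Step 1:
                    G           B
  Initial     0.01882      0.4142
  Change        0.309      -0.309
  Equil        0.3278      0.1052
  solve Keq expr → x = -0.103; check Q = 0.03308
Then remove 0.02928 M of B.
Step 2:
                    G           B
  Initial      0.3278     0.07595
  Change     -0.02216     0.02216
  Equil        0.3056     0.09811
  solve Keq expr → x = 0.007388; check Q = 0.03308
Then remove 0.03421 M of B.
Step 3:
                    G           B
  Initial      0.3056      0.0639
  Change      -0.0259      0.0259
  Equil        0.2797      0.0898
  solve Keq expr → x = 0.008632; check Q = 0.03308

[B]_eq = 0.0898 M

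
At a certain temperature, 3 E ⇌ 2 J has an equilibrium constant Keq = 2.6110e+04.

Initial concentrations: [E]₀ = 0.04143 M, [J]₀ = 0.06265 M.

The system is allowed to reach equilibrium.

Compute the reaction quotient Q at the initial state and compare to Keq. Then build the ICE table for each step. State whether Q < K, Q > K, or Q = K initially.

Q₀ = 55.19 vs Keq = 2.6110e+04 ⇒ Q<K, forward
Step 1:
                  E         J
  I         0.04143   0.06265
  C        -0.03487   0.02325
  E        0.006562    0.0859
  solve Keq expr → x = 0.01162; check Q = 2.6110e+04

Q₀ = 55.19; Q < K (proceeds forward)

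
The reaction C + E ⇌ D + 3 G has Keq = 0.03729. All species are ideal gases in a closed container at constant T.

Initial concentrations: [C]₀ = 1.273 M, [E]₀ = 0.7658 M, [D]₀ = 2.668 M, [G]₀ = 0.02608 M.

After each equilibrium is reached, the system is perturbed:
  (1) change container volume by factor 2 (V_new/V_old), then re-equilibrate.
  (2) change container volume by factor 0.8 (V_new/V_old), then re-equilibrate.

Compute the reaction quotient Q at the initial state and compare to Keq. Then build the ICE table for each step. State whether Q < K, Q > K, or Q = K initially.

Q₀ = 4.8547e-05; Q < K (proceeds forward)

Q₀ = 4.8547e-05 vs Keq = 0.03729 ⇒ Q<K, forward
Step 1:
                    C           E           D           G
  Initial       1.273      0.7658       2.668     0.02608
  Change     -0.06655    -0.06655     0.06655      0.1997
  Equil         1.206      0.6992       2.735      0.2257
  solve Keq expr → x = 0.06655; check Q = 0.03729
Then change container volume by factor 2 (V_new/V_old).
Step 2:
                    C           E           D           G
  Initial      0.6032      0.3496       1.367      0.1129
  Change        -0.02       -0.02        0.02     0.06001
  Equil        0.5832      0.3296       1.387      0.1729
  solve Keq expr → x = 0.02; check Q = 0.03729
Then change container volume by factor 0.8 (V_new/V_old).
Step 3:
                    C           E           D           G
  Initial       0.729       0.412       1.734      0.2161
  Change     0.009131    0.009131   -0.009131    -0.02739
  Equil        0.7382      0.4212       1.725      0.1887
  solve Keq expr → x = -0.009131; check Q = 0.03729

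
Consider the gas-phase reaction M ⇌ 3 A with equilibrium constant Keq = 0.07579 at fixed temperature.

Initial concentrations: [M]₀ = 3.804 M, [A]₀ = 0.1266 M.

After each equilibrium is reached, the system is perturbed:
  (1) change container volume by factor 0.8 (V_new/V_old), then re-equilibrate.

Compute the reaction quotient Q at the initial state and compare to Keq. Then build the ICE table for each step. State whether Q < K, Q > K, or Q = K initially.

Q₀ = 5.3341e-04; Q < K (proceeds forward)

Q₀ = 5.3341e-04 vs Keq = 0.07579 ⇒ Q<K, forward
Step 1:
                   M          A
  I            3.804     0.1266
  C          -0.1746     0.5238
  E            3.629     0.6504
  solve Keq expr → x = 0.1746; check Q = 0.07579
Then change container volume by factor 0.8 (V_new/V_old).
Step 2:
                   M          A
  I            4.537     0.8129
  C          0.03683    -0.1105
  E            4.574     0.7025
  solve Keq expr → x = -0.03683; check Q = 0.07579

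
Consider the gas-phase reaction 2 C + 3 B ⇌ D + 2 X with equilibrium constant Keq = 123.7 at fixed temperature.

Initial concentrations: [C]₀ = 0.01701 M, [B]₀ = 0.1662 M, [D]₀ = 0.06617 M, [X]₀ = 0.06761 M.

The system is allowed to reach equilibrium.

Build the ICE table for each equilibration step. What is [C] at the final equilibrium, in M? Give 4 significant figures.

[C]_eq = 0.02057 M

Q₀ = 227.7 vs Keq = 123.7 ⇒ Q>K, reverse
Step 1:
                   C          B          D          X
  I          0.01701     0.1662    0.06617    0.06761
  C         0.003559   0.005338  -0.001779  -0.003559
  E          0.02057     0.1715    0.06439    0.06405
  solve Keq expr → x = -0.001779; check Q = 123.7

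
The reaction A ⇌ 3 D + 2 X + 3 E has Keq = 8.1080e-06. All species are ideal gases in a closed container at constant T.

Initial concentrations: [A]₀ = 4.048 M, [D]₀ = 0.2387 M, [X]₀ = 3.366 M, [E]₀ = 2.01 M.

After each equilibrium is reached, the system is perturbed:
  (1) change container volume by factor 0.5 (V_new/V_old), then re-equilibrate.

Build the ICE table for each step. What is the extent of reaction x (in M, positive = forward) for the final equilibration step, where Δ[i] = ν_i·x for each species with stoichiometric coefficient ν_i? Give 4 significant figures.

Q₀ = 0.3091 vs Keq = 8.1080e-06 ⇒ Q>K, reverse
Step 1:
                    A           D           X           E
  init          4.048      0.2387       3.366        2.01
  Δ           0.07679     -0.2304     -0.1536     -0.2304
  eq            4.125    0.008316       3.212        1.78
  solve Keq expr → x = -0.07679; check Q = 8.1080e-06
Then change container volume by factor 0.5 (V_new/V_old).
Step 2:
                    A           D           X           E
  init           8.25     0.01663       6.425       3.559
  Δ          0.004438    -0.01332   -0.008877    -0.01332
  eq            8.254    0.003316       6.416       3.546
  solve Keq expr → x = -0.004438; check Q = 8.1080e-06

x = -0.004438 M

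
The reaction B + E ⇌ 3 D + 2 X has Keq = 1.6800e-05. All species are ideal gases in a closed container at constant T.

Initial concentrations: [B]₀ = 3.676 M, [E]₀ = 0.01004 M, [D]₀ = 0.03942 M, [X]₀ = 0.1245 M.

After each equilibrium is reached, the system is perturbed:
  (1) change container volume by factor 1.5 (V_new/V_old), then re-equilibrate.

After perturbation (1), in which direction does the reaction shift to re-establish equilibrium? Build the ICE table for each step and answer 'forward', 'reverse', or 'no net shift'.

Q₀ = 2.5726e-05 vs Keq = 1.6800e-05 ⇒ Q>K, reverse
Step 1:
                  B         E         D         X
  I           3.676   0.01004   0.03942    0.1245
  C        0.001164  0.001164 -0.003493 -0.002329
  E           3.677    0.0112   0.03593    0.1222
  solve Keq expr → x = -0.001164; check Q = 1.6800e-05
Then change container volume by factor 1.5 (V_new/V_old).
Step 2:
                  B         E         D         X
  I           2.451   0.00747   0.02395   0.08145
  C       -0.002259 -0.002259  0.006776  0.004517
  E           2.449  0.005211   0.03073   0.08597
  solve Keq expr → x = 0.002259; check Q = 1.6800e-05

Direction: forward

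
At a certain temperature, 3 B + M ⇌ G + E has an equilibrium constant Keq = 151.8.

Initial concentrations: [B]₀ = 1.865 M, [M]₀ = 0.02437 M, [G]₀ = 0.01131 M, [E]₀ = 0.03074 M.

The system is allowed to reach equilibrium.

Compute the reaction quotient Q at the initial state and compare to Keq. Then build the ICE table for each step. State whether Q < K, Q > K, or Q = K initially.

Q₀ = 0.002199; Q < K (proceeds forward)

Q₀ = 0.002199 vs Keq = 151.8 ⇒ Q<K, forward
Step 1:
                    B           M           G           E
  I             1.865     0.02437     0.01131     0.03074
  C           -0.0731    -0.02437     0.02437     0.02437
  E             1.792  2.2511e-06     0.03568     0.05511
  solve Keq expr → x = 0.02437; check Q = 151.8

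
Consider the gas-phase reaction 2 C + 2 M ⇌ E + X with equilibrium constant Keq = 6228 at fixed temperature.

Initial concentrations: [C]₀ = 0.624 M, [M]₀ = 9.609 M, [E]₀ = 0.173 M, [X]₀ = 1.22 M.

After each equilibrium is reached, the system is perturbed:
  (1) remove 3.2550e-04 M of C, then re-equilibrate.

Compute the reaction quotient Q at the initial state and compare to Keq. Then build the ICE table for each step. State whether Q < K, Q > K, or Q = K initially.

Q₀ = 0.005871; Q < K (proceeds forward)

Q₀ = 0.005871 vs Keq = 6228 ⇒ Q<K, forward
Step 1:
                  C         M         E         X
  Initial     0.624     9.609     0.173      1.22
  Change    -0.6228   -0.6228    0.3114    0.3114
  Equil    0.001214     8.986    0.4844     1.531
  solve Keq expr → x = 0.3114; check Q = 6228
Then remove 3.2550e-04 M of C.
Step 2:
                  C         M         E         X
  Initial 8.8898e-04     8.986    0.4844     1.531
  Change  3.2519e-04 3.2519e-04 -1.6259e-04 -1.6259e-04
  Equil    0.001214     8.987    0.4842     1.531
  solve Keq expr → x = -1.6259e-04; check Q = 6228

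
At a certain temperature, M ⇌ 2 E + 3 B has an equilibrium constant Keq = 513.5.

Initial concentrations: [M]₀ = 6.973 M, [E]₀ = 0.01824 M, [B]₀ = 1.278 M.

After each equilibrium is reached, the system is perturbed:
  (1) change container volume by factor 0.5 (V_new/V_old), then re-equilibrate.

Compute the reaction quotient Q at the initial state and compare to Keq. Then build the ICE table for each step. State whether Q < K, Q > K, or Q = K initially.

Q₀ = 9.9592e-05; Q < K (proceeds forward)

Q₀ = 9.9592e-05 vs Keq = 513.5 ⇒ Q<K, forward
Step 1:
                   M          E          B
  Initial      6.973    0.01824      1.278
  Change       -1.66      3.319      4.979
  Equil        5.313      3.337      6.257
  solve Keq expr → x = 1.66; check Q = 513.5
Then change container volume by factor 0.5 (V_new/V_old).
Step 2:
                   M          E          B
  Initial      10.63      6.675      12.51
  Change       1.547     -3.095     -4.642
  Equil        12.17       3.58      7.872
  solve Keq expr → x = -1.547; check Q = 513.5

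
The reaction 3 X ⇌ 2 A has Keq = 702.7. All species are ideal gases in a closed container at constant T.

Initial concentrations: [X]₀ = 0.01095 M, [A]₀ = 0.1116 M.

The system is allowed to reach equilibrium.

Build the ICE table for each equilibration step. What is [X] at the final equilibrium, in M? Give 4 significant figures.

Q₀ = 9486 vs Keq = 702.7 ⇒ Q>K, reverse
Step 1:
                   X          A
  I          0.01095     0.1116
  C          0.01368  -0.009121
  E          0.02463     0.1025
  solve Keq expr → x = -0.004561; check Q = 702.7

[X]_eq = 0.02463 M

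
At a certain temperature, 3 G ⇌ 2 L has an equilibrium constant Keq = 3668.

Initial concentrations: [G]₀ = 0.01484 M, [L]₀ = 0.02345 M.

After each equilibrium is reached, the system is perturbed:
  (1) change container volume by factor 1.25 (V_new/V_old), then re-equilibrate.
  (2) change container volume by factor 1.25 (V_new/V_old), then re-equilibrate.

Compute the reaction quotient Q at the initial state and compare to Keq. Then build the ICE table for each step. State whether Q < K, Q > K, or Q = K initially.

Q₀ = 168.3; Q < K (proceeds forward)

Q₀ = 168.3 vs Keq = 3668 ⇒ Q<K, forward
Step 1:
                    G           L
  Initial     0.01484     0.02345
  Change    -0.008686     0.00579
  Equil      0.006154     0.02924
  solve Keq expr → x = 0.002895; check Q = 3668
Then change container volume by factor 1.25 (V_new/V_old).
Step 2:
                    G           L
  Initial    0.004923     0.02339
  Change   3.4532e-04 -2.3021e-04
  Equil      0.005269     0.02316
  solve Keq expr → x = -1.1511e-04; check Q = 3668
Then change container volume by factor 1.25 (V_new/V_old).
Step 3:
                    G           L
  Initial    0.004215     0.01853
  Change   2.9346e-04 -1.9564e-04
  Equil      0.004508     0.01833
  solve Keq expr → x = -9.7819e-05; check Q = 3668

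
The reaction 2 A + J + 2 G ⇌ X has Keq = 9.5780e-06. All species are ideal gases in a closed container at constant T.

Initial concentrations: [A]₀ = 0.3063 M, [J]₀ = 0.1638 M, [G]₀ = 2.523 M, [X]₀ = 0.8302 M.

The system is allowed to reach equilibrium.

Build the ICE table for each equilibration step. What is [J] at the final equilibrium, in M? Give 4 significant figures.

[J]_eq = 0.9934 M

Q₀ = 8.487 vs Keq = 9.5780e-06 ⇒ Q>K, reverse
Step 1:
                    A           J           G           X
  Initial      0.3063      0.1638       2.523      0.8302
  Change        1.659      0.8296       1.659     -0.8296
  Equil         1.965      0.9934       4.182  6.4281e-04
  solve Keq expr → x = -0.8296; check Q = 9.5780e-06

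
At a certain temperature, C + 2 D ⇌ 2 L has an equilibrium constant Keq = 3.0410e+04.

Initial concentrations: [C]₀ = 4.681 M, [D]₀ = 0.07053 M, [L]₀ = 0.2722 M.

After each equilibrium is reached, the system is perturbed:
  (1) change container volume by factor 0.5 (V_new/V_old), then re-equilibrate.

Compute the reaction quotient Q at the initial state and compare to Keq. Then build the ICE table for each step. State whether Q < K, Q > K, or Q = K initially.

Q₀ = 3.182; Q < K (proceeds forward)

Q₀ = 3.182 vs Keq = 3.0410e+04 ⇒ Q<K, forward
Step 1:
                  C         D         L
  Initial     4.681   0.07053    0.2722
  Change   -0.03481  -0.06962   0.06962
  Equil       4.646 9.0937e-04    0.3418
  solve Keq expr → x = 0.03481; check Q = 3.0410e+04
Then change container volume by factor 0.5 (V_new/V_old).
Step 2:
                  C         D         L
  Initial     9.292  0.001819    0.6836
  Change  -2.6584e-04 -5.3168e-04 5.3168e-04
  Equil       9.292  0.001287    0.6842
  solve Keq expr → x = 2.6584e-04; check Q = 3.0410e+04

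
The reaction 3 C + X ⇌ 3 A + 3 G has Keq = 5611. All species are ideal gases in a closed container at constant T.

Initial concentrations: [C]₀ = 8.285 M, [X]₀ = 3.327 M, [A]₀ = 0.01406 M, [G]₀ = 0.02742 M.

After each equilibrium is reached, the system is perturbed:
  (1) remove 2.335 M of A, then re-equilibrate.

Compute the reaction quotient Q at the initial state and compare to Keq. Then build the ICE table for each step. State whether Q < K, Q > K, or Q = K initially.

Q₀ = 3.0285e-14 vs Keq = 5611 ⇒ Q<K, forward
Step 1:
                   C          X          A          G
  init         8.285      3.327    0.01406    0.02742
  Δ           -6.238     -2.079      6.238      6.238
  eq           2.047      1.248      6.252      6.265
  solve Keq expr → x = 2.079; check Q = 5611
Then remove 2.335 M of A.
Step 2:
                   C          X          A          G
  init         2.047      1.248      3.917      6.265
  Δ          -0.4487    -0.1496     0.4487     0.4487
  eq           1.599      1.098      4.365      6.714
  solve Keq expr → x = 0.1496; check Q = 5611

Q₀ = 3.0285e-14; Q < K (proceeds forward)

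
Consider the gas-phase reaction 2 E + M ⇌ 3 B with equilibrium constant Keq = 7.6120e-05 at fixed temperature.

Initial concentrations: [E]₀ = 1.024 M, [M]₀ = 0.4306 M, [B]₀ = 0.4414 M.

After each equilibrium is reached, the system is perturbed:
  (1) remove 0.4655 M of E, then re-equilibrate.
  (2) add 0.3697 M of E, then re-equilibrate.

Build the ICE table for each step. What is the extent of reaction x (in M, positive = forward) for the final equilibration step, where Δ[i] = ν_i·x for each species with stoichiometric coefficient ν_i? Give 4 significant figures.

Q₀ = 0.1905 vs Keq = 7.6120e-05 ⇒ Q>K, reverse
Step 1:
                  E         M         B
  Initial     1.024    0.4306    0.4414
  Change     0.2666    0.1333   -0.3999
  Equil       1.291    0.5639    0.0415
  solve Keq expr → x = -0.1333; check Q = 7.6120e-05
Then remove 0.4655 M of E.
Step 2:
                  E         M         B
  Initial    0.8251    0.5639    0.0415
  Change   0.006977  0.003489  -0.01047
  Equil      0.8321    0.5674   0.03104
  solve Keq expr → x = -0.003489; check Q = 7.6120e-05
Then add 0.3697 M of E.
Step 3:
                  E         M         B
  Initial     1.202    0.5674   0.03104
  Change  -0.005621  -0.00281  0.008431
  Equil       1.196    0.5646   0.03947
  solve Keq expr → x = 0.00281; check Q = 7.6120e-05

x = 0.00281 M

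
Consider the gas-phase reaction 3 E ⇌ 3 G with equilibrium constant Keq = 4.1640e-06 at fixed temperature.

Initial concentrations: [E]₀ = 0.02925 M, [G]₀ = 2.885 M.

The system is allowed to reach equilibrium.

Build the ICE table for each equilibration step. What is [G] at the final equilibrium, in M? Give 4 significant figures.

[G]_eq = 0.04614 M

Q₀ = 9.5953e+05 vs Keq = 4.1640e-06 ⇒ Q>K, reverse
Step 1:
                  E         G
  Initial   0.02925     2.885
  Change      2.839    -2.839
  Equil       2.868   0.04614
  solve Keq expr → x = -0.9463; check Q = 4.1640e-06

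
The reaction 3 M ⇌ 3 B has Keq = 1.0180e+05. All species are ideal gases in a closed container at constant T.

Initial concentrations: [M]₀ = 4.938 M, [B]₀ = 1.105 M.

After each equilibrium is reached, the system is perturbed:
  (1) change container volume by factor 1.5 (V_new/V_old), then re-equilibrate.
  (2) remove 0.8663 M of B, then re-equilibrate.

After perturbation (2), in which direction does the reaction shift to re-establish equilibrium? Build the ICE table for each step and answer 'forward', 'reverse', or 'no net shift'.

Q₀ = 0.01121 vs Keq = 1.0180e+05 ⇒ Q<K, forward
Step 1:
                    M           B
  I             4.938       1.105
  C            -4.811       4.811
  E            0.1267       5.916
  solve Keq expr → x = 1.604; check Q = 1.0180e+05
Then change container volume by factor 1.5 (V_new/V_old).
Step 2:
                    M           B
  I           0.08447       3.944
  C                 0           0
  E           0.08447       3.944
  solve Keq expr → x = 0; check Q = 1.0180e+05
Then remove 0.8663 M of B.
Step 3:
                    M           B
  I           0.08447       3.078
  C          -0.01816     0.01816
  E           0.06631       3.096
  solve Keq expr → x = 0.006055; check Q = 1.0180e+05

Direction: forward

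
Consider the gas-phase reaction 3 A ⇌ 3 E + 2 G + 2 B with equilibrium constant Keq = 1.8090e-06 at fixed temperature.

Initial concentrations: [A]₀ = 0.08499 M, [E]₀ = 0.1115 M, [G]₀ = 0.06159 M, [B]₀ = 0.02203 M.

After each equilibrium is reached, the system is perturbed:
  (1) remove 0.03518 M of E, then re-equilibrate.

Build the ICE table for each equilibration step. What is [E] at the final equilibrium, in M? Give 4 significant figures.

Q₀ = 4.1569e-06 vs Keq = 1.8090e-06 ⇒ Q>K, reverse
Step 1:
                  A         E         G         B
  Initial   0.08499    0.1115   0.06159   0.02203
  Change   0.005534 -0.005534 -0.003689 -0.003689
  Equil     0.09052     0.106    0.0579   0.01834
  solve Keq expr → x = -0.001845; check Q = 1.8090e-06
Then remove 0.03518 M of E.
Step 2:
                  A         E         G         B
  Initial   0.09052   0.07079    0.0579   0.01834
  Change  -0.007506  0.007506  0.005004  0.005004
  Equil     0.08302   0.07829   0.06291   0.02335
  solve Keq expr → x = 0.002502; check Q = 1.8090e-06

[E]_eq = 0.07829 M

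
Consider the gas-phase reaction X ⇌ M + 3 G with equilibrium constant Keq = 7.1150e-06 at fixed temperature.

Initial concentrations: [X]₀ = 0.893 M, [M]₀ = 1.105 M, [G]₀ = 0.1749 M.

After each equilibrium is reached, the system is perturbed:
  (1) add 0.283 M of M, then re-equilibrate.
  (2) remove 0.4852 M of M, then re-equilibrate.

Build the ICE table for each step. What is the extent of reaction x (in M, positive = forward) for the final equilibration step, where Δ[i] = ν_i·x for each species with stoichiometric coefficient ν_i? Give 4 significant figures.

x = 9.2355e-04 M

Q₀ = 0.00662 vs Keq = 7.1150e-06 ⇒ Q>K, reverse
Step 1:
                    X           M           G
  init          0.893       1.105      0.1749
  Δ           0.05212    -0.05212     -0.1563
  eq           0.9451       1.053     0.01855
  solve Keq expr → x = -0.05212; check Q = 7.1150e-06
Then add 0.283 M of M.
Step 2:
                    X           M           G
  init         0.9451       1.336     0.01855
  Δ        4.7018e-04 -4.7018e-04   -0.001411
  eq           0.9456       1.335     0.01714
  solve Keq expr → x = -4.7018e-04; check Q = 7.1150e-06
Then remove 0.4852 M of M.
Step 3:
                    X           M           G
  init         0.9456      0.8502     0.01714
  Δ       -9.2355e-04  9.2355e-04    0.002771
  eq           0.9447      0.8511     0.01991
  solve Keq expr → x = 9.2355e-04; check Q = 7.1150e-06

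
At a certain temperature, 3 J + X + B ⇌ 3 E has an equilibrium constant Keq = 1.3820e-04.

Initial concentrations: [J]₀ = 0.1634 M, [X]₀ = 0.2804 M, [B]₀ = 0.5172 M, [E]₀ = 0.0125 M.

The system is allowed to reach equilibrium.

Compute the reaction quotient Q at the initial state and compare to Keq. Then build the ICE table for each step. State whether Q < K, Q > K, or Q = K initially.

Q₀ = 0.003087 vs Keq = 1.3820e-04 ⇒ Q>K, reverse
Step 1:
                  J         X         B         E
  I          0.1634    0.2804    0.5172    0.0125
  C        0.007827  0.002609  0.002609 -0.007827
  E          0.1712     0.283    0.5198  0.004673
  solve Keq expr → x = -0.002609; check Q = 1.3820e-04

Q₀ = 0.003087; Q > K (proceeds reverse)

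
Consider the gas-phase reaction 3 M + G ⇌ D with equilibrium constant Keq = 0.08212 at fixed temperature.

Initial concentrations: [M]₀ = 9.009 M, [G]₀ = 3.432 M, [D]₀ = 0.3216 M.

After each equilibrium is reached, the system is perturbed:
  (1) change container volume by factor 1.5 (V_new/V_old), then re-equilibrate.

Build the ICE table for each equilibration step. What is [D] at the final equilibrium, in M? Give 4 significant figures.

[D]_eq = 1.39 M

Q₀ = 1.2816e-04 vs Keq = 0.08212 ⇒ Q<K, forward
Step 1:
                    M           G           D
  init          9.009       3.432      0.3216
  Δ            -6.227      -2.076       2.076
  eq            2.782       1.356       2.397
  solve Keq expr → x = 2.076; check Q = 0.08212
Then change container volume by factor 1.5 (V_new/V_old).
Step 2:
                    M           G           D
  init          1.854      0.9042       1.598
  Δ            0.6239       0.208      -0.208
  eq            2.478       1.112        1.39
  solve Keq expr → x = -0.208; check Q = 0.08212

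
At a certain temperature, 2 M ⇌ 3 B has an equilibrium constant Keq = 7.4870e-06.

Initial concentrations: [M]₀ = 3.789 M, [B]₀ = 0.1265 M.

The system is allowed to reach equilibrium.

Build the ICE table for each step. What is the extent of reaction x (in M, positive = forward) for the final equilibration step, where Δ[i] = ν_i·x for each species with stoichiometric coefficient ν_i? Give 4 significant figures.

Q₀ = 1.4100e-04 vs Keq = 7.4870e-06 ⇒ Q>K, reverse
Step 1:
                    M           B
  init          3.789      0.1265
  Δ           0.05234    -0.07852
  eq            3.841     0.04798
  solve Keq expr → x = -0.02617; check Q = 7.4870e-06

x = -0.02617 M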